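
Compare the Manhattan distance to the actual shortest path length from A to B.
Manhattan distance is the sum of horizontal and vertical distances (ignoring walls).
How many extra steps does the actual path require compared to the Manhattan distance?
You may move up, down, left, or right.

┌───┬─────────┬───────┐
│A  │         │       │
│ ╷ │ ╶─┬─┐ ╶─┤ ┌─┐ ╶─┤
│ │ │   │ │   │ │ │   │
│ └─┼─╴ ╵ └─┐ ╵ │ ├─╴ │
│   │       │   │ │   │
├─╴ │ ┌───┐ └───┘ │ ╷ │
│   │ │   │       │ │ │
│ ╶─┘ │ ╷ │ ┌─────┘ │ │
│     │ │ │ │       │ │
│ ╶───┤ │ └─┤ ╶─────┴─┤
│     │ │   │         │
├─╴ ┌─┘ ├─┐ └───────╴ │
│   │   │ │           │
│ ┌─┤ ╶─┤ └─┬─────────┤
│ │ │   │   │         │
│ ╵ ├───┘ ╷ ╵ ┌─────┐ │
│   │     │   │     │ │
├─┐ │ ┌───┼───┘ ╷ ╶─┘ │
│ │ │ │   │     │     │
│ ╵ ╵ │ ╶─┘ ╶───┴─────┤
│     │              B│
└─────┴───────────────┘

Manhattan distance: |10 - 0| + |10 - 0| = 20
Actual path length: 44
Extra steps: 44 - 20 = 24

Solution:

┌───┬─────────┬───────┐
│A  │         │       │
│ ╷ │ ╶─┬─┐ ╶─┤ ┌─┐ ╶─┤
│↓│ │   │ │   │ │ │   │
│ └─┼─╴ ╵ └─┐ ╵ │ ├─╴ │
│↳ ↓│       │   │ │   │
├─╴ │ ┌───┐ └───┘ │ ╷ │
│↓ ↲│ │   │       │ │ │
│ ╶─┘ │ ╷ │ ┌─────┘ │ │
│↓    │ │ │ │       │ │
│ ╶───┤ │ └─┤ ╶─────┴─┤
│↳ ↓  │ │   │         │
├─╴ ┌─┘ ├─┐ └───────╴ │
│↓ ↲│   │ │           │
│ ┌─┤ ╶─┤ └─┬─────────┤
│↓│ │   │↱ ↓│↱ → → → ↓│
│ ╵ ├───┘ ╷ ╵ ┌─────┐ │
│↳ ↓│↱ → ↑│↳ ↑│↓ ↰  │↓│
├─┐ │ ┌───┼───┘ ╷ ╶─┘ │
│ │↓│↑│   │↓ ← ↲│↑ ← ↲│
│ ╵ ╵ │ ╶─┘ ╶───┴─────┤
│  ↳ ↑│    ↳ → → → → B│
└─────┴───────────────┘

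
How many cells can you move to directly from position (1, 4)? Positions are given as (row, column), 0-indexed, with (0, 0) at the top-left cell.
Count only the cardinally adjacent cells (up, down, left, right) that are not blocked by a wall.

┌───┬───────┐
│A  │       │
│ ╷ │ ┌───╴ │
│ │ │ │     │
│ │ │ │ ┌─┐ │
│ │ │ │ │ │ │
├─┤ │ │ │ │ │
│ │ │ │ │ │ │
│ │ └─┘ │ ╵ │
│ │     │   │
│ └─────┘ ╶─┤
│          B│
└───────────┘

Checking passable neighbors of (1, 4):
Neighbors: (1, 3), (1, 5)
Count: 2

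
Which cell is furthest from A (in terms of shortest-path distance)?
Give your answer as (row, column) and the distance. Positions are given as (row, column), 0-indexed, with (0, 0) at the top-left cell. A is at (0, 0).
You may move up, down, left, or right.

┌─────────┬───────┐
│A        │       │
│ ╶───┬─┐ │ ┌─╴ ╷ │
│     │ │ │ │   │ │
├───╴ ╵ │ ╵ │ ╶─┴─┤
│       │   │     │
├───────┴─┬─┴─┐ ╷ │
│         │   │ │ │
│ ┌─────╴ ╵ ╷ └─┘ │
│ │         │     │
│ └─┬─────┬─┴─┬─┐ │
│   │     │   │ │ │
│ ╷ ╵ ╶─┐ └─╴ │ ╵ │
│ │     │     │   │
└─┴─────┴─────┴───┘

Computing BFS distances from A to all cells:
Furthest cell: (5, 5)
Distance: 42 steps

Path from A to the furthest cell:

┌─────────┬───────┐
│A → → → ↓│↱ → ↓  │
│ ╶───┬─┐ │ ┌─╴ ╷ │
│     │ │↓│↑│↓ ↲│ │
├───╴ ╵ │ ╵ │ ╶─┴─┤
│       │↳ ↑│↳ → ↓│
├───────┴─┬─┴─┐ ╷ │
│↓ ← ← ← ↰│↓ ↰│ │↓│
│ ┌─────╴ ╵ ╷ └─┘ │
│↓│      ↑ ↲│↑ ← ↲│
│ └─┬─────┬─┴─┬─┐ │
│↳ ↓│↱ → ↓│B ↰│ │ │
│ ╷ ╵ ╶─┐ └─╴ │ ╵ │
│ │↳ ↑  │↳ → ↑│   │
└─┴─────┴─────┴───┘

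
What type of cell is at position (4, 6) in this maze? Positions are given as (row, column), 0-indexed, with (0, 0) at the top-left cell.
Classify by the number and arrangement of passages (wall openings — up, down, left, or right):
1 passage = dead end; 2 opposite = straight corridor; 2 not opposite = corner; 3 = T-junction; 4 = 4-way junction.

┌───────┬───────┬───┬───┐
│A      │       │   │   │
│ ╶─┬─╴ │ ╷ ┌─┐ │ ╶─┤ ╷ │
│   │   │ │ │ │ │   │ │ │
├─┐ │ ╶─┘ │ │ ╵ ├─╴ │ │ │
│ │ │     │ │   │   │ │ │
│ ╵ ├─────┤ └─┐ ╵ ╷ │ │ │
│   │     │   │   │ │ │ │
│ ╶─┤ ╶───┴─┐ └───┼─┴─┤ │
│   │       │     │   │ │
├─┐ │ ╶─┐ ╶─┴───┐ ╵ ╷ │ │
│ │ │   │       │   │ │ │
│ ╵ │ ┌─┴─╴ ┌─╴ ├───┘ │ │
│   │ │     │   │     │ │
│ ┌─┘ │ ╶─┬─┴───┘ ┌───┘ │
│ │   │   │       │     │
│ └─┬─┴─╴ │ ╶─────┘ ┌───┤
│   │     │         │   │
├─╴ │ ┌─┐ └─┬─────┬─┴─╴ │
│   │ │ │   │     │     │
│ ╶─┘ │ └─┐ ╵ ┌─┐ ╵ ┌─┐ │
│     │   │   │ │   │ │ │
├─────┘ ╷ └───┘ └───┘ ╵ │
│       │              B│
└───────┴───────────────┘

Checking cell at (4, 6):
Number of passages: 2
Cell type: corner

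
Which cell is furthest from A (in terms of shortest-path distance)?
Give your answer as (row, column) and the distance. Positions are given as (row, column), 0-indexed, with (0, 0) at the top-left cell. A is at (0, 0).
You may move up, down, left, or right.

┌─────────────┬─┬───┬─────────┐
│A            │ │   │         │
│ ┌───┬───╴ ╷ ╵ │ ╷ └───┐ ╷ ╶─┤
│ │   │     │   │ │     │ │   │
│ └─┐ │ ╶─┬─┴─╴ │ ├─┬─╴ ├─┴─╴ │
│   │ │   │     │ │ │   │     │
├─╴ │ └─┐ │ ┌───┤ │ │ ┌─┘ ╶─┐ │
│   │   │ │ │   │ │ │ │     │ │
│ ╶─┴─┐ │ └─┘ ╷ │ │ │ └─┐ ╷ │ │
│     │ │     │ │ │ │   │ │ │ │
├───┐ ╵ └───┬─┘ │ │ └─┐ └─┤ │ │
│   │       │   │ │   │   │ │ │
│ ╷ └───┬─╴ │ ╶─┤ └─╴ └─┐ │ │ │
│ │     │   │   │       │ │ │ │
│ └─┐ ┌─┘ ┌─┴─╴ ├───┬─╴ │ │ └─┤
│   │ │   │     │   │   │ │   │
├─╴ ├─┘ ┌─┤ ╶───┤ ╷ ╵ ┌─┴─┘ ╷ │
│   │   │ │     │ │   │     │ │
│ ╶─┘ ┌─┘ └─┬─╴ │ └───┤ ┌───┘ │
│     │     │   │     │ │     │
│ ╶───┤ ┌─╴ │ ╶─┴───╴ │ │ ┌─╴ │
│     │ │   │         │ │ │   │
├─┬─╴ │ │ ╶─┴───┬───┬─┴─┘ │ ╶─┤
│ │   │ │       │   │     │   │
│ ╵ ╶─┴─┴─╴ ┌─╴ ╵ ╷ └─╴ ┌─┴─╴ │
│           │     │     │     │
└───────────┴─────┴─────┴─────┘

Computing BFS distances from A to all cells:
Furthest cell: (7, 12)
Distance: 67 steps

Path from A to the furthest cell:

┌─────────────┬─┬───┬─────────┐
│A → → → → ↓  │ │↱ ↓│         │
│ ┌───┬───╴ ╷ ╵ │ ╷ └───┐ ╷ ╶─┤
│ │   │↓ ← ↲│   │↑│↳ → ↓│ │   │
│ └─┐ │ ╶─┬─┴─╴ │ ├─┬─╴ ├─┴─╴ │
│   │ │↳ ↓│     │↑│ │↓ ↲│     │
├─╴ │ └─┐ │ ┌───┤ │ │ ┌─┘ ╶─┐ │
│   │   │↓│ │↱ ↓│↑│ │↓│     │ │
│ ╶─┴─┐ │ └─┘ ╷ │ │ │ └─┐ ╷ │ │
│     │ │↳ → ↑│↓│↑│ │↳ ↓│ │ │ │
├───┐ ╵ └───┬─┘ │ │ └─┐ └─┤ │ │
│   │       │↓ ↲│↑│   │↳ ↓│ │ │
│ ╷ └───┬─╴ │ ╶─┤ └─╴ └─┐ │ │ │
│ │     │   │↳ ↓│↑ ← ← ↰│↓│ │ │
│ └─┐ ┌─┘ ┌─┴─╴ ├───┬─╴ │ │ └─┤
│   │ │   │↓ ← ↲│↱ ↓│↱ ↑│B│   │
├─╴ ├─┘ ┌─┤ ╶───┤ ╷ ╵ ┌─┴─┘ ╷ │
│   │   │ │↳ → ↓│↑│↳ ↑│     │ │
│ ╶─┘ ┌─┘ └─┬─╴ │ └───┤ ┌───┘ │
│     │     │↓ ↲│↑ ← ↰│ │     │
│ ╶───┤ ┌─╴ │ ╶─┴───╴ │ │ ┌─╴ │
│     │ │   │↳ → → → ↑│ │ │   │
├─┬─╴ │ │ ╶─┴───┬───┬─┴─┘ │ ╶─┤
│ │   │ │       │   │     │   │
│ ╵ ╶─┴─┴─╴ ┌─╴ ╵ ╷ └─╴ ┌─┴─╴ │
│           │     │     │     │
└───────────┴─────┴─────┴─────┘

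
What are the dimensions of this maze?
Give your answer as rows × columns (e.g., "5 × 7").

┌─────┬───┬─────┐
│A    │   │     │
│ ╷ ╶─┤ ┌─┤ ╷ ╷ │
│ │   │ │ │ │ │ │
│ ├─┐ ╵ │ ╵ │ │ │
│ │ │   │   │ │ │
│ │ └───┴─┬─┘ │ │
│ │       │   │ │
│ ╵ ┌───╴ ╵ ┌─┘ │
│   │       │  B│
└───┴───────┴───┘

Counting the maze dimensions:
Rows (vertical): 5
Columns (horizontal): 8
Dimensions: 5 × 8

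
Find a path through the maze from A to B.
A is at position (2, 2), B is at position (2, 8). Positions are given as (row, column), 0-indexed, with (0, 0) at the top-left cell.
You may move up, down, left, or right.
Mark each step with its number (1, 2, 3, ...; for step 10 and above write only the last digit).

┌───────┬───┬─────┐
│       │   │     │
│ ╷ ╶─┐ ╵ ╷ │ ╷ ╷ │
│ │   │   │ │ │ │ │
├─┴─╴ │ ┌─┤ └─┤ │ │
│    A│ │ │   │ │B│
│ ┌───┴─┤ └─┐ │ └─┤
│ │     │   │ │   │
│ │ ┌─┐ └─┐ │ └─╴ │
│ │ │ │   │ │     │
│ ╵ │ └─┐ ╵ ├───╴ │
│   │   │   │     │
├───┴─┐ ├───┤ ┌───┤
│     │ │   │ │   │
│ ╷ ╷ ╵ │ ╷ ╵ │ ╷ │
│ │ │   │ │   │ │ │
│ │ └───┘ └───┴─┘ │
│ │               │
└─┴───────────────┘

Finding the shortest path from (2, 2) to (2, 8):
Path length: 24 steps
Directions: up → left → up → right → right → down → right → up → right → down → down → right → down → down → right → right → up → left → up → up → up → right → down → down

Solution:

┌───────┬───┬─────┐
│  3 4 5│8 9│  1 2│
│ ╷ ╶─┐ ╵ ╷ │ ╷ ╷ │
│ │2 1│6 7│0│ │0│3│
├─┴─╴ │ ┌─┤ └─┤ │ │
│    A│ │ │1 2│9│B│
│ ┌───┴─┤ └─┐ │ └─┤
│ │     │   │3│8 7│
│ │ ┌─┐ └─┐ │ └─╴ │
│ │ │ │   │ │4 5 6│
│ ╵ │ └─┐ ╵ ├───╴ │
│   │   │   │     │
├───┴─┐ ├───┤ ┌───┤
│     │ │   │ │   │
│ ╷ ╷ ╵ │ ╷ ╵ │ ╷ │
│ │ │   │ │   │ │ │
│ │ └───┘ └───┴─┘ │
│ │               │
└─┴───────────────┘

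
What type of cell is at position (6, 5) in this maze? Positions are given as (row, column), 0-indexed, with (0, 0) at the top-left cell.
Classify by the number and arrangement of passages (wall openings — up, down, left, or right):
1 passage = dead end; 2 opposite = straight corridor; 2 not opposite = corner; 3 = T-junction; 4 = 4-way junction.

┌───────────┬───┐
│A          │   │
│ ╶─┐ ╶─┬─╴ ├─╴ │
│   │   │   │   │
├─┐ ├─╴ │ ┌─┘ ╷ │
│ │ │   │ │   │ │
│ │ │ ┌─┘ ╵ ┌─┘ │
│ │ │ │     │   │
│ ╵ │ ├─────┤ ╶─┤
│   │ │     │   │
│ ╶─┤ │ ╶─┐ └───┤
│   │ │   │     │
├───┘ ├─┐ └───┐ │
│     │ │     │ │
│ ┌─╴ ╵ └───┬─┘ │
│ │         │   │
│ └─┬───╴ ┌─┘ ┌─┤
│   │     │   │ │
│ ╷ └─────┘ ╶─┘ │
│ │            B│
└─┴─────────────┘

Checking cell at (6, 5):
Number of passages: 2
Cell type: straight corridor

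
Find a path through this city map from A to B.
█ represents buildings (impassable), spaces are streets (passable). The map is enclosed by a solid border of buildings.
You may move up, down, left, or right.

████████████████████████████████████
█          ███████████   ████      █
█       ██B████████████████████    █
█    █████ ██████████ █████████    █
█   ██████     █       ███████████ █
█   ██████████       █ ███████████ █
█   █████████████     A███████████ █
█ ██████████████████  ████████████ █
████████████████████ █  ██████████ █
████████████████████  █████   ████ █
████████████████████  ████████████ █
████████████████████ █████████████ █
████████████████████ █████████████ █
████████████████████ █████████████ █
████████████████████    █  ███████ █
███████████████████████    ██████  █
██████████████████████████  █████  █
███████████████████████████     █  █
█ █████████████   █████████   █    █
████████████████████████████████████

Finding the shortest path from A to B:
Movement: cardinal only
Path length: 16 steps
Directions: left → left → up → left → left → left → left → left → left → up → left → left → left → left → up → up

Solution:

████████████████████████████████████
█          ███████████   ████      █
█       ██B████████████████████    █
█    █████↑██████████ █████████    █
█   ██████↑←←←↰█       ███████████ █
█   ██████████↑←←←←←↰█ ███████████ █
█   █████████████   ↑←A███████████ █
█ ██████████████████  ████████████ █
████████████████████ █  ██████████ █
████████████████████  █████   ████ █
████████████████████  ████████████ █
████████████████████ █████████████ █
████████████████████ █████████████ █
████████████████████ █████████████ █
████████████████████    █  ███████ █
███████████████████████    ██████  █
██████████████████████████  █████  █
███████████████████████████     █  █
█ █████████████   █████████   █    █
████████████████████████████████████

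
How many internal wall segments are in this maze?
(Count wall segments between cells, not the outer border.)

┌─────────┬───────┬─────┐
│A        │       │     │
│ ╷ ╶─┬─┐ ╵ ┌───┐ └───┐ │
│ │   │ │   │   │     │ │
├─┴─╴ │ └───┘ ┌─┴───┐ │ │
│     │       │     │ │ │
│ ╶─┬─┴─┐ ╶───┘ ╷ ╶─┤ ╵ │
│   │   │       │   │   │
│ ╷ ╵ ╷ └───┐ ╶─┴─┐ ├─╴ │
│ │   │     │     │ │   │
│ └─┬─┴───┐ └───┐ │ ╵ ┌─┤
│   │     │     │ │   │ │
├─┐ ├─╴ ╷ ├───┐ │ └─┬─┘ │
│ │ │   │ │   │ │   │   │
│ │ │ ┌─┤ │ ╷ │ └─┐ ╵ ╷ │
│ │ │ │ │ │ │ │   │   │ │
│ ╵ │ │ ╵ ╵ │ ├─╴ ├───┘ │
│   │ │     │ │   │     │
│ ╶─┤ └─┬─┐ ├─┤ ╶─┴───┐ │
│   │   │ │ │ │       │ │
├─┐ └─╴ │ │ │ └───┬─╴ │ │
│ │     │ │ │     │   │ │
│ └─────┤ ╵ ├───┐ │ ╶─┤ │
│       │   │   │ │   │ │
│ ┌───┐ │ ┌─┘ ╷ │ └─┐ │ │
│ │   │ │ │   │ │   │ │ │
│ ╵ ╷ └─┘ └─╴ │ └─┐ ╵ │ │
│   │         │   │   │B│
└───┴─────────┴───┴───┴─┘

Counting internal wall segments:
Total internal walls: 143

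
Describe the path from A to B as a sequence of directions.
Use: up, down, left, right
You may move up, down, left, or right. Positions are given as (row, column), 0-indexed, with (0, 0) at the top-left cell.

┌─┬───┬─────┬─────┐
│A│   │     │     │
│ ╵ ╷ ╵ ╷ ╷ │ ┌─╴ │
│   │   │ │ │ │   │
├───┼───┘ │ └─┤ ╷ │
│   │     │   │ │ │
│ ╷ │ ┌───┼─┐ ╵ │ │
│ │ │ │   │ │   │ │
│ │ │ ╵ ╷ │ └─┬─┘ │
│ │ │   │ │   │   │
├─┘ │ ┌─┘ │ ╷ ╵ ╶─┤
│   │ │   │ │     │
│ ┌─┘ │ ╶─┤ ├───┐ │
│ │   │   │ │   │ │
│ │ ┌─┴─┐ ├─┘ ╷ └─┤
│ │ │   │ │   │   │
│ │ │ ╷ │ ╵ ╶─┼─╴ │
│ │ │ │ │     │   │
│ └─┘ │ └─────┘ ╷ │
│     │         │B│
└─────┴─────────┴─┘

Finding the path and converting it to directions:
Path through cells: (0,0) → (1,0) → (1,1) → (0,1) → (0,2) → (1,2) → (1,3) → (0,3) → (0,4) → (1,4) → (2,4) → (2,3) → (2,2) → (3,2) → (4,2) → (4,3) → (3,3) → (3,4) → (4,4) → (5,4) → (5,3) → (6,3) → (6,4) → (7,4) → (8,4) → (8,5) → (7,5) → (7,6) → (6,6) → (6,7) → (7,7) → (7,8) → (8,8) → (9,8)
Directions: down, right, up, right, down, right, up, right, down, down, left, left, down, down, right, up, right, down, down, left, down, right, down, down, right, up, right, up, right, down, right, down, down

Solution:

┌─┬───┬─────┬─────┐
│A│↱ ↓│↱ ↓  │     │
│ ╵ ╷ ╵ ╷ ╷ │ ┌─╴ │
│↳ ↑│↳ ↑│↓│ │ │   │
├───┼───┘ │ └─┤ ╷ │
│   │↓ ← ↲│   │ │ │
│ ╷ │ ┌───┼─┐ ╵ │ │
│ │ │↓│↱ ↓│ │   │ │
│ │ │ ╵ ╷ │ └─┬─┘ │
│ │ │↳ ↑│↓│   │   │
├─┘ │ ┌─┘ │ ╷ ╵ ╶─┤
│   │ │↓ ↲│ │     │
│ ┌─┘ │ ╶─┤ ├───┐ │
│ │   │↳ ↓│ │↱ ↓│ │
│ │ ┌─┴─┐ ├─┘ ╷ └─┤
│ │ │   │↓│↱ ↑│↳ ↓│
│ │ │ ╷ │ ╵ ╶─┼─╴ │
│ │ │ │ │↳ ↑  │  ↓│
│ └─┘ │ └─────┘ ╷ │
│     │         │B│
└─────┴─────────┴─┘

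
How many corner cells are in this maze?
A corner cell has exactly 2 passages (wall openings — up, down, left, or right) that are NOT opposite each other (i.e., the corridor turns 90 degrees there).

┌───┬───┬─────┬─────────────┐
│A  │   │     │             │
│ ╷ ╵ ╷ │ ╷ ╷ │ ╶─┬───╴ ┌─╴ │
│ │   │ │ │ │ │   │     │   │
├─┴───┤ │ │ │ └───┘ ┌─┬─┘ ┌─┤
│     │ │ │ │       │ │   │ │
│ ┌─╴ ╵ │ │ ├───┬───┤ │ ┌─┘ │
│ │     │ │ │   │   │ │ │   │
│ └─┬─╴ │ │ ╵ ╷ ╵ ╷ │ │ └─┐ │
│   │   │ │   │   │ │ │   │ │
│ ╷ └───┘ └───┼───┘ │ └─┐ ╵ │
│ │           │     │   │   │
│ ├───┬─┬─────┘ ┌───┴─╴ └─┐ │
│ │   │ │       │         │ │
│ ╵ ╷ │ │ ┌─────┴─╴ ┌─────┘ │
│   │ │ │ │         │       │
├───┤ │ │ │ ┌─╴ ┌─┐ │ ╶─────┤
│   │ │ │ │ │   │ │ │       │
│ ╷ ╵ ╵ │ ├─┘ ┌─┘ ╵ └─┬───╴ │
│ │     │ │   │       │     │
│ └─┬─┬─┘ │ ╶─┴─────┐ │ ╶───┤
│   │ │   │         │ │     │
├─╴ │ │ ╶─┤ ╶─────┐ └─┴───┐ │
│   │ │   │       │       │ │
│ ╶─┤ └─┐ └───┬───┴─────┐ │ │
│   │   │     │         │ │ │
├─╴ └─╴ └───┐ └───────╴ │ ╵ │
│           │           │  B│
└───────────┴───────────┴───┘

Counting corner cells (2 non-opposite passages):
Total corners: 86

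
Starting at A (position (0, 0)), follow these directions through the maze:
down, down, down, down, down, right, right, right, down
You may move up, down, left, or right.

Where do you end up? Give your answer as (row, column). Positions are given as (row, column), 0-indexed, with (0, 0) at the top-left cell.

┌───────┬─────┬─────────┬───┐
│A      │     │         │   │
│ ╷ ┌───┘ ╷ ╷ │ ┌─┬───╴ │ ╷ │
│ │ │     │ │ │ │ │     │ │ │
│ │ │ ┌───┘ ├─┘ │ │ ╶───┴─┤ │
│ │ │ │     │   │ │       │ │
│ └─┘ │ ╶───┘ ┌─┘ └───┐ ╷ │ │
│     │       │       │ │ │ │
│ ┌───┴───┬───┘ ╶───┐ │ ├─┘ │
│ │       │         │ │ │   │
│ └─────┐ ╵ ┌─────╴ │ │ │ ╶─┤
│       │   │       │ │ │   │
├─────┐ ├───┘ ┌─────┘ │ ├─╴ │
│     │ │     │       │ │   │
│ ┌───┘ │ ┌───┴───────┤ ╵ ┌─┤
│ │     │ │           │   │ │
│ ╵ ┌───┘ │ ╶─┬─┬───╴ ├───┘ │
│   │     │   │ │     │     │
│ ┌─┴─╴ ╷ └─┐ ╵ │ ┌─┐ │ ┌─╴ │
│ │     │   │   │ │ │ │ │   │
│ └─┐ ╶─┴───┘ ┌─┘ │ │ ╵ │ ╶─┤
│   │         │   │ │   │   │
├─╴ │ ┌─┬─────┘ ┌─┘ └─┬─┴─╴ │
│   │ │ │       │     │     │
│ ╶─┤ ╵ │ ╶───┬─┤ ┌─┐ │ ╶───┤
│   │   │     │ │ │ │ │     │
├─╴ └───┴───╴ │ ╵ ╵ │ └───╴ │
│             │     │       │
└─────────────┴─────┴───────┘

Following directions step by step:
Start: (0, 0)
  down: (0, 0) → (1, 0)
  down: (1, 0) → (2, 0)
  down: (2, 0) → (3, 0)
  down: (3, 0) → (4, 0)
  down: (4, 0) → (5, 0)
  right: (5, 0) → (5, 1)
  right: (5, 1) → (5, 2)
  right: (5, 2) → (5, 3)
  down: (5, 3) → (6, 3)
Final position: (6, 3)

Path taken:

┌───────┬─────┬─────────┬───┐
│A      │     │         │   │
│ ╷ ┌───┘ ╷ ╷ │ ┌─┬───╴ │ ╷ │
│↓│ │     │ │ │ │ │     │ │ │
│ │ │ ┌───┘ ├─┘ │ │ ╶───┴─┤ │
│↓│ │ │     │   │ │       │ │
│ └─┘ │ ╶───┘ ┌─┘ └───┐ ╷ │ │
│↓    │       │       │ │ │ │
│ ┌───┴───┬───┘ ╶───┐ │ ├─┘ │
│↓│       │         │ │ │   │
│ └─────┐ ╵ ┌─────╴ │ │ │ ╶─┤
│↳ → → ↓│   │       │ │ │   │
├─────┐ ├───┘ ┌─────┘ │ ├─╴ │
│     │B│     │       │ │   │
│ ┌───┘ │ ┌───┴───────┤ ╵ ┌─┤
│ │     │ │           │   │ │
│ ╵ ┌───┘ │ ╶─┬─┬───╴ ├───┘ │
│   │     │   │ │     │     │
│ ┌─┴─╴ ╷ └─┐ ╵ │ ┌─┐ │ ┌─╴ │
│ │     │   │   │ │ │ │ │   │
│ └─┐ ╶─┴───┘ ┌─┘ │ │ ╵ │ ╶─┤
│   │         │   │ │   │   │
├─╴ │ ┌─┬─────┘ ┌─┘ └─┬─┴─╴ │
│   │ │ │       │     │     │
│ ╶─┤ ╵ │ ╶───┬─┤ ┌─┐ │ ╶───┤
│   │   │     │ │ │ │ │     │
├─╴ └───┴───╴ │ ╵ ╵ │ └───╴ │
│             │     │       │
└─────────────┴─────┴───────┘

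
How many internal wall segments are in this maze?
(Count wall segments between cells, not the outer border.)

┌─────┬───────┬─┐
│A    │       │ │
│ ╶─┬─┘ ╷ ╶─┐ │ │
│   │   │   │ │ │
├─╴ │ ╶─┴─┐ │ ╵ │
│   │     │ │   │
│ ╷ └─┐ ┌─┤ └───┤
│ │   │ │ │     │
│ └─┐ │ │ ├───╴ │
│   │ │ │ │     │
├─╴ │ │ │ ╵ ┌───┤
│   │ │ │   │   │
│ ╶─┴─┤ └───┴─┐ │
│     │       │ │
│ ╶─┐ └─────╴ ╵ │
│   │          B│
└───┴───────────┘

Counting internal wall segments:
Total internal walls: 49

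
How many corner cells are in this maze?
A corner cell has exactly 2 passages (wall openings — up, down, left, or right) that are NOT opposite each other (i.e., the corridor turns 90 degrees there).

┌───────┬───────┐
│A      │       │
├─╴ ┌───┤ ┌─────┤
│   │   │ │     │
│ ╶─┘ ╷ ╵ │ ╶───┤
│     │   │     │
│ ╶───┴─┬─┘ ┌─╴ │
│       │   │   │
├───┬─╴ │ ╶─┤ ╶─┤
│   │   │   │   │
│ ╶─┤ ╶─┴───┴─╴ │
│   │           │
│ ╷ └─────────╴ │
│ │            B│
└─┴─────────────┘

Counting corner cells (2 non-opposite passages):
Total corners: 26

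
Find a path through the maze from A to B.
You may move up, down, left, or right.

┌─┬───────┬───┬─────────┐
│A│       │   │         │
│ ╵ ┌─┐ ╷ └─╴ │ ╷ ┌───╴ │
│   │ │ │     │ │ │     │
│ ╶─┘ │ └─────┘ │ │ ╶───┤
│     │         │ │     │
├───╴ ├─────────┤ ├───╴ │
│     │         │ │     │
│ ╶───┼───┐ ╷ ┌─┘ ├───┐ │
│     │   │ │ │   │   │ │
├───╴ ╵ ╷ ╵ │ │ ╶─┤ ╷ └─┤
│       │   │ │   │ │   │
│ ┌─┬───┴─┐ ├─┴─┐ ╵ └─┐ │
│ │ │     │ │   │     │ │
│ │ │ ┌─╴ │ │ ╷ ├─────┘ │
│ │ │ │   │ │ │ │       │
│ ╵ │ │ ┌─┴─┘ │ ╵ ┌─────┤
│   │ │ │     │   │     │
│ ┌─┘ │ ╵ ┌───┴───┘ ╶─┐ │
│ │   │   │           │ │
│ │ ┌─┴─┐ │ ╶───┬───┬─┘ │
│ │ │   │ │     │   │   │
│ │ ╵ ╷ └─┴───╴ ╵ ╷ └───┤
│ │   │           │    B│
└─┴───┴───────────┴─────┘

Finding the shortest path through the maze:
Path length: 70 steps
Directions: down → right → up → right → right → down → down → right → right → right → right → up → up → right → down → down → down → down → left → down → right → down → right → up → up → right → down → right → down → down → left → left → left → down → left → up → up → left → down → down → left → left → down → left → up → up → right → up → left → left → down → down → down → left → down → down → right → up → right → down → right → right → right → right → right → up → right → down → right → right

Solution:

┌─┬───────┬───┬─────────┐
│A│↱ → ↓  │   │↱ ↓      │
│ ╵ ┌─┐ ╷ └─╴ │ ╷ ┌───╴ │
│↳ ↑│ │↓│     │↑│↓│     │
│ ╶─┘ │ └─────┘ │ │ ╶───┤
│     │↳ → → → ↑│↓│     │
├───╴ ├─────────┤ ├───╴ │
│     │         │↓│     │
│ ╶───┼───┐ ╷ ┌─┘ ├───┐ │
│     │   │ │ │↓ ↲│↱ ↓│ │
├───╴ ╵ ╷ ╵ │ │ ╶─┤ ╷ └─┤
│       │   │ │↳ ↓│↑│↳ ↓│
│ ┌─┬───┴─┐ ├─┴─┐ ╵ └─┐ │
│ │ │↓ ← ↰│ │↓ ↰│↳ ↑  │↓│
│ │ │ ┌─╴ │ │ ╷ ├─────┘ │
│ │ │↓│↱ ↑│ │↓│↑│↓ ← ← ↲│
│ ╵ │ │ ┌─┴─┘ │ ╵ ┌─────┤
│   │↓│↑│↓ ← ↲│↑ ↲│     │
│ ┌─┘ │ ╵ ┌───┴───┘ ╶─┐ │
│ │↓ ↲│↑ ↲│           │ │
│ │ ┌─┴─┐ │ ╶───┬───┬─┘ │
│ │↓│↱ ↓│ │     │↱ ↓│   │
│ │ ╵ ╷ └─┴───╴ ╵ ╷ └───┤
│ │↳ ↑│↳ → → → → ↑│↳ → B│
└─┴───┴───────────┴─────┘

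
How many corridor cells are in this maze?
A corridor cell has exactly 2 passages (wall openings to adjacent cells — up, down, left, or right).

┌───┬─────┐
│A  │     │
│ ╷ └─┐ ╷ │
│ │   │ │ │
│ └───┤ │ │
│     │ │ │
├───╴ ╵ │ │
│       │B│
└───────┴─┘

Counting cells with exactly 2 passages:
Total corridor cells: 14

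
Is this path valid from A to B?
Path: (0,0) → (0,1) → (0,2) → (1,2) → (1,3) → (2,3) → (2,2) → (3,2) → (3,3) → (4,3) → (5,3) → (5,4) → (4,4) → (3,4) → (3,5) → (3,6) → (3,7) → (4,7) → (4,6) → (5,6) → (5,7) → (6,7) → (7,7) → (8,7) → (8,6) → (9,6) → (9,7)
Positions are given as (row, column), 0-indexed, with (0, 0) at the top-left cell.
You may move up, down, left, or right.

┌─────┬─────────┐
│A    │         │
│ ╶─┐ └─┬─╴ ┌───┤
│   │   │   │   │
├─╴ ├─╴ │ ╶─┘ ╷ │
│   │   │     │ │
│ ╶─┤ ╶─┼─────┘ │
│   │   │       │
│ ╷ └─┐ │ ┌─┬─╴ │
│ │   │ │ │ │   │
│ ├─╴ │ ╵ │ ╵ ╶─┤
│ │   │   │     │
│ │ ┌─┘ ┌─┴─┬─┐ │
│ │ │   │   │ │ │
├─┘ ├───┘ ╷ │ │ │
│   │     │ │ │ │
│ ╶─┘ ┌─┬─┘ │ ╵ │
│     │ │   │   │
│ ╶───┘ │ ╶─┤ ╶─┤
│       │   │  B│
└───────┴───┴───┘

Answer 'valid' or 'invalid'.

Checking path validity:
Result: All consecutive moves are passable.

valid

Correct solution:

┌─────┬─────────┐
│A → ↓│         │
│ ╶─┐ └─┬─╴ ┌───┤
│   │↳ ↓│   │   │
├─╴ ├─╴ │ ╶─┘ ╷ │
│   │↓ ↲│     │ │
│ ╶─┤ ╶─┼─────┘ │
│   │↳ ↓│↱ → → ↓│
│ ╷ └─┐ │ ┌─┬─╴ │
│ │   │↓│↑│ │↓ ↲│
│ ├─╴ │ ╵ │ ╵ ╶─┤
│ │   │↳ ↑│  ↳ ↓│
│ │ ┌─┘ ┌─┴─┬─┐ │
│ │ │   │   │ │↓│
├─┘ ├───┘ ╷ │ │ │
│   │     │ │ │↓│
│ ╶─┘ ┌─┬─┘ │ ╵ │
│     │ │   │↓ ↲│
│ ╶───┘ │ ╶─┤ ╶─┤
│       │   │↳ B│
└───────┴───┴───┘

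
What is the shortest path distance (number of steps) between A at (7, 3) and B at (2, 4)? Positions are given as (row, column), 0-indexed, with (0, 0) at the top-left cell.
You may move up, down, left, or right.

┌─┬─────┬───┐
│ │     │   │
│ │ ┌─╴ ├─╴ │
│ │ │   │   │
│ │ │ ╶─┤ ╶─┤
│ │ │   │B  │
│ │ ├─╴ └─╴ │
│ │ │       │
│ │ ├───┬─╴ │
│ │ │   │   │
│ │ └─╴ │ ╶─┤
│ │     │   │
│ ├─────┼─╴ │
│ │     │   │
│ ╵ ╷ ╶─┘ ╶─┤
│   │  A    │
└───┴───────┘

Finding path from (7, 3) to (2, 4):
Path: (7,3) → (7,4) → (6,4) → (6,5) → (5,5) → (5,4) → (4,4) → (4,5) → (3,5) → (2,5) → (2,4)
Distance: 10 steps

Solution:

┌─┬─────┬───┐
│ │     │   │
│ │ ┌─╴ ├─╴ │
│ │ │   │   │
│ │ │ ╶─┤ ╶─┤
│ │ │   │B ↰│
│ │ ├─╴ └─╴ │
│ │ │      ↑│
│ │ ├───┬─╴ │
│ │ │   │↱ ↑│
│ │ └─╴ │ ╶─┤
│ │     │↑ ↰│
│ ├─────┼─╴ │
│ │     │↱ ↑│
│ ╵ ╷ ╶─┘ ╶─┤
│   │  A ↑  │
└───┴───────┘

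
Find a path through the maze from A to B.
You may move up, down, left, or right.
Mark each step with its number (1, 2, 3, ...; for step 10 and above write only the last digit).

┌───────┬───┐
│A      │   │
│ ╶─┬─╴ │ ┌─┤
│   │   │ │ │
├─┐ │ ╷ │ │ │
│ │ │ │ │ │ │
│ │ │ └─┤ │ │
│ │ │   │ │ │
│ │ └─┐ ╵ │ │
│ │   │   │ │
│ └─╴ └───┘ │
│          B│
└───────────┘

Finding the shortest path through the maze:
Path length: 10 steps
Directions: down → right → down → down → down → right → down → right → right → right

Solution:

┌───────┬───┐
│A      │   │
│ ╶─┬─╴ │ ┌─┤
│1 2│   │ │ │
├─┐ │ ╷ │ │ │
│ │3│ │ │ │ │
│ │ │ └─┤ │ │
│ │4│   │ │ │
│ │ └─┐ ╵ │ │
│ │5 6│   │ │
│ └─╴ └───┘ │
│    7 8 9 B│
└───────────┘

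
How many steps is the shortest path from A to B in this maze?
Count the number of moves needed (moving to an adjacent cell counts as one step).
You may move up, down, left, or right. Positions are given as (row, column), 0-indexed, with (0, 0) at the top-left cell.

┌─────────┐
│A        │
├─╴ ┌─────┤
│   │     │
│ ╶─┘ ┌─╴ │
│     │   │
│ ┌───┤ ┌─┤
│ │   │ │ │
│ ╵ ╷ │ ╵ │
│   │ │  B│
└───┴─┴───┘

Using BFS to find shortest path:
Start: (0, 0), End: (4, 4)
Path found:
(0,0) → (0,1) → (1,1) → (1,0) → (2,0) → (2,1) → (2,2) → (1,2) → (1,3) → (1,4) → (2,4) → (2,3) → (3,3) → (4,3) → (4,4)
Number of steps: 14

Solution:

┌─────────┐
│A ↓      │
├─╴ ┌─────┤
│↓ ↲│↱ → ↓│
│ ╶─┘ ┌─╴ │
│↳ → ↑│↓ ↲│
│ ┌───┤ ┌─┤
│ │   │↓│ │
│ ╵ ╷ │ ╵ │
│   │ │↳ B│
└───┴─┴───┘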